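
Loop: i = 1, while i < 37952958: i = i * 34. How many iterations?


i multiplies by 34 each step:
i = 1 -> 34 -> 1156 -> 39304 -> 1336336 -> 45435424 (stop)
Iterations = ceil(log_34(37952958)) = 5


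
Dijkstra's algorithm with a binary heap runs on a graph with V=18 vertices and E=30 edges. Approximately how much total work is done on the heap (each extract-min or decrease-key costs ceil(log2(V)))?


Dijkstra with a binary heap: each vertex is extracted once, each edge may relax once.
Each heap operation costs O(log V).
V + E = 18 + 30 = 48
ceil(log2(18)) = 5 (since 2^4 = 16 < 18 <= 32 = 2^5)
Total heap work = (V+E) * ceil(log2(V)) = 48 * 5 = 240


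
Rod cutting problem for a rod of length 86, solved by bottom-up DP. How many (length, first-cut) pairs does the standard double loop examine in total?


For each subproblem length i = 1..86, the inner loop considers i possible first cuts.
Total = 1 + 2 + ... + 86
= 86*(86+1)/2
= 86*87/2 = 3741


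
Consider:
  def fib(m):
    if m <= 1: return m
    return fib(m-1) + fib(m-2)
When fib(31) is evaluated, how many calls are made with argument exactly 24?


Let N(m) = number of times fib(m) is called while evaluating fib(31).
N(31) = 1 (the initial call).
N(30) = 1 (only fib(31) calls it).
For 1 <= m <= 29: fib(m) is called by fib(m+1) and fib(m+2), so
  N(m) = N(m+1) + N(m+2).
fib(0) is called only by fib(2), so N(0) = N(2).
Walk down from m=31:
  N(31)=1, N(30)=1, N(29)=2, N(28)=3, N(27)=5, N(26)=8, N(25)=13, N(24)=21
N(24) = 21


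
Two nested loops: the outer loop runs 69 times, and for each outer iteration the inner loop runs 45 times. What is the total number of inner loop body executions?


Outer loop: 69 iterations
Inner loop: 45 iterations per outer iteration
Total = 69 * 45 = 3105


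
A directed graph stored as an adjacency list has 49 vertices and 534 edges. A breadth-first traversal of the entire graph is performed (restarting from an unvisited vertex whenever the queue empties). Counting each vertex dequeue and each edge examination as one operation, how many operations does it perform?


A full BFS traversal dequeues each vertex once and examines each edge once.
Vertex visits: 49
Edge visits: 534
V + E = 49 + 534 = 583


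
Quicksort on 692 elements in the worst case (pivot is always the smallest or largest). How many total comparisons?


In the worst case, each partition step picks the worst pivot:
  Partition 1: 691 comparisons (n-1 elements to compare)
  Partition 2: 690 comparisons
  Partition 3: 689 comparisons
  Partition 4: 688 comparisons
  Partition 5: 687 comparisons
  ...
  Last partition: 0 comparisons
Total = (n-1) + (n-2) + ... + 1 + 0 = n*(n-1)/2
= 692*691/2 = 239086


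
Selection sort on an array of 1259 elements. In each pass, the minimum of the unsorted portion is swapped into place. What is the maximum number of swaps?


Selection sort performs one swap per pass:
  Pass 1: find min in positions 0 to 1258, swap with position 0
  Pass 2: find min in positions 1 to 1258, swap with position 1
  Pass 3: find min in positions 2 to 1258, swap with position 2
  Pass 4: find min in positions 3 to 1258, swap with position 3
  Pass 5: find min in positions 4 to 1258, swap with position 4
  ... (1253 more passes)
Total passes (and swaps) = n - 1 = 1259 - 1 = 1258


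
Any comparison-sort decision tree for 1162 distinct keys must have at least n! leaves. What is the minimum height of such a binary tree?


A binary decision tree of height h has at most 2^h leaves and needs at least n! of them, so h >= ceil(log2(n!)).
1162! is far too large to multiply out, so use Stirling's series:
  ln(n!) ~ n ln n - n + (1/2) ln(2 pi n) + 1/(12n)  (error below 1/(360 n^3), negligible here)
  ln(1162) = 7.0578979
  n ln n = 1162 * 7.0578979 = 8201.2774
  (1/2) ln(2 pi * 1162) = (1/2) ln(7301.0613) = 4.4479
  1/(12*1162) = 0.0001
  ln(1162!) ~ 8201.2774 - 1162 + 4.4479 + 0.0001 = 7043.7254
Convert to base 2: log2(1162!) = 7043.7254 / ln 2 = 7043.7254 / 0.69314718 = 10161.9477
ceil(10161.9477) = 10162


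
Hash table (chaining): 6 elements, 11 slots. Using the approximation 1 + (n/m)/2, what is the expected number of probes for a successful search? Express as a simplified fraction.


Computing expected probes:
alpha = 6/11
= 1 + alpha/2
= 1 + 6/(2*11)
= (2*11 + 6) / (2*11)
= 28/22 = 14/11


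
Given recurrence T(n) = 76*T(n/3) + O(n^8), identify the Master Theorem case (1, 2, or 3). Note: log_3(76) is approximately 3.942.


Master Theorem parameters: a=76, b=3, c=8
log_b(a) = 3.942
Compare b^c with a: 3^8 = 6561 > 76, so c > log_b(a).
Comparing c=8 vs log_b(a)=3.942:
8 > 3.942 => Case 3
Result: T(n) = O(n^8)
Master Theorem case = 3


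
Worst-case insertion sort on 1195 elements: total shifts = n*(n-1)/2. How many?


Sum of shifts = 1 + 2 + 3 + ... + 1194
= 1195 * 1194 / 2
= 1426830 / 2
= 713415


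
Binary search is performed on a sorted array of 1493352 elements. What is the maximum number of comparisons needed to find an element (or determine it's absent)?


Binary search halves the search space each comparison:
  Step 1: search space = 1493352 -> 746676
  Step 2: search space = 746676 -> 373338
  Step 3: search space = 373338 -> 186669
  Step 4: search space = 186669 -> 93334
  Step 5: search space = 93334 -> 46667
  Step 6: search space = 46667 -> 23333
  Step 7: search space = 23333 -> 11666
  Step 8: search space = 11666 -> 5833
  Step 9: search space = 5833 -> 2916
  Step 10: search space = 2916 -> 1458
  Step 11: search space = 1458 -> 729
  Step 12: search space = 729 -> 364
  Step 13: search space = 364 -> 182
  Step 14: search space = 182 -> 91
  Step 15: search space = 91 -> 45
  Step 16: search space = 45 -> 22
  Step 17: search space = 22 -> 11
  Step 18: search space = 11 -> 5
  Step 19: search space = 5 -> 2
  Step 20: search space = 2 -> 1
  Step 21: search space = 1 (final check)
Maximum comparisons = floor(log2(1493352)) + 1 = 20 + 1 = 21


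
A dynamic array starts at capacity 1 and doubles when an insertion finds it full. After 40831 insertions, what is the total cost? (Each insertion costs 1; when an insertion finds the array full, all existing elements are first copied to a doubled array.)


Insertion cost: 40831 (one per element)
Resizes occur just before inserting elements 2, 3, 5, 9, ...
Elements copied at each resize: 1 + 2 + 4 + 8 + 16 + 32 + 64 + 128 + 256 + 512 + 1024 + 2048 + 4096 + 8192 + 16384 + 32768
Sum of copies = 65535 (geometric series: 2^k - 1)
Total = 40831 + 65535 = 106366


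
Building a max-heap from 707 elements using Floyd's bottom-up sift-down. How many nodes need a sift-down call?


In a heap of 707 elements (0-indexed array):
  Last element index: 706
  Parent of last element: floor((706 - 1) / 2) = 352
  Internal nodes: indices 0 to 352
  Count = floor(707/2) = 353


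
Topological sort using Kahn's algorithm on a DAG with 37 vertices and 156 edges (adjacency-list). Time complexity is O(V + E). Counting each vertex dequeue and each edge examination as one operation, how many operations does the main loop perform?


Kahn's algorithm:
  1. Compute in-degrees: O(V + E)
  2. Process queue: each vertex dequeued once (O(V))
     each edge examined once (O(E))
Total = V + E = 37 + 156 = 193


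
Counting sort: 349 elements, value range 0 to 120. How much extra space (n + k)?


n = 349 (output array)
k = 121 (count array for 121 distinct values)
Extra space = 349 + 121 = 470


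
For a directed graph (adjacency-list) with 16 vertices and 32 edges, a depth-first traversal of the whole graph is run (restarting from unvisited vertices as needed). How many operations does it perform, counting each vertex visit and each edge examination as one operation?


A full DFS traversal visits each vertex once and examines each edge once.
V = 16
E = 32
Sum = 16 + 32 = 48


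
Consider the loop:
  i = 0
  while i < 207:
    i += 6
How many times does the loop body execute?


Starting at i = 0, each iteration adds 6.
Iterations until i >= 207:
  Iteration 1: i = 0 -> i = 6
  Iteration 2: i = 6 -> i = 12
  Iteration 3: i = 12 -> i = 18
  Iteration 4: i = 18 -> i = 24
  Iteration 5: i = 24 -> i = 30
  Iteration 6: i = 30 -> i = 36
  Iteration 7: i = 36 -> i = 42
  Iteration 8: i = 42 -> i = 48
  ... continuing ...
Total iterations = ceil(207/6) = 35


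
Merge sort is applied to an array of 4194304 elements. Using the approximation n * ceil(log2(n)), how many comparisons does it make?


Merge sort divides the array into halves recursively.
Number of levels = ceil(log2(4194304)) = 22
At each level, approximately n = 4194304 comparisons are needed for merging.
Total comparisons ~ n * ceil(log2(n)) = 4194304 * 22 = 92274688


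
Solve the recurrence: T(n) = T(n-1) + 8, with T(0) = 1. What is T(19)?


Unrolling the recurrence:
T(19) = T(18) + 8
       = T(17) + 8 + 8
       = T(16) + 8*3
       ...
       = T(0) + 8*19
       = 1 + 152 = 153


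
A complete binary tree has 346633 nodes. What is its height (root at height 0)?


In a complete binary tree, level k holds nodes 2^k .. 2^(k+1)-1 (1-indexed).
Height = floor(log2(n)) = floor(log2(346633)) = 18
Check: 2^18 = 262144 <= 346633 < 524288 = 2^19


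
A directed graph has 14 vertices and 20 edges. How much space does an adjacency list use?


Adjacency list: one list head per vertex + one entry per edge
Vertex heads: 14
Edge entries: 20
Total = 14 + 20 = 34


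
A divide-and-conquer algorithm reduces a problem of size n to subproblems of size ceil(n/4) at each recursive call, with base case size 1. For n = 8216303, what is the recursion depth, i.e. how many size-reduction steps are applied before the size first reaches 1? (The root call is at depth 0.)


Each step divides the size by 4 (rounding up); after k steps the size is ceil(n/4^k), which equals 1 exactly when 4^k >= n.
So the depth is the smallest k with 4^k >= 8216303, i.e. ceil(log_4(8216303)).
4^11 = 4194304 < 8216303 <= 16777216 = 4^12
Recursion depth = 12


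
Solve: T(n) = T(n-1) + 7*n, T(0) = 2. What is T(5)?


Expanding the recurrence:
T(5) = T(4) + 7*5
       = T(3) + 7*4 + 7*5
       ...
       = T(0) + 7*(1 + 2 + ... + 5)
       = 2 + 7 * 5*6/2
       = 2 + 7 * 15
       = 2 + 105 = 107


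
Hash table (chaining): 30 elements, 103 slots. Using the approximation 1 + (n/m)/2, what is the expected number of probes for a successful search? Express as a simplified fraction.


Computing expected probes:
alpha = 30/103
= 1 + alpha/2
= 1 + 30/(2*103)
= (2*103 + 30) / (2*103)
= 236/206 = 118/103


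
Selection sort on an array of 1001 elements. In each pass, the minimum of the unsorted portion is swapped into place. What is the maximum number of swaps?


Selection sort performs one swap per pass:
  Pass 1: find min in positions 0 to 1000, swap with position 0
  Pass 2: find min in positions 1 to 1000, swap with position 1
  Pass 3: find min in positions 2 to 1000, swap with position 2
  Pass 4: find min in positions 3 to 1000, swap with position 3
  Pass 5: find min in positions 4 to 1000, swap with position 4
  ... (995 more passes)
Total passes (and swaps) = n - 1 = 1001 - 1 = 1000


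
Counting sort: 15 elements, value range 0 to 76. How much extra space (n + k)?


n = 15 (output array)
k = 77 (count array for 77 distinct values)
Extra space = 15 + 77 = 92


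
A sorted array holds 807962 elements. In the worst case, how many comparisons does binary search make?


Halving sequence: 807962 -> 403981 -> 201990 -> 100995 -> 50497 -> 25248 -> 12624 -> 6312 -> 3156 -> 1578 -> 789 -> 394 -> 197 -> 98 -> 49 -> 24 -> 12 -> 6 -> 3 -> 1
Number of halvings = 19
Max comparisons = 19 + 1 = 20


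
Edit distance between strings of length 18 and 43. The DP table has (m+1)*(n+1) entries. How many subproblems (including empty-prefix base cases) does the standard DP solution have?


The table includes base cases (empty prefixes).
Rows: (m+1) = 19
Columns: (n+1) = 44
Total = 19 * 44 = 836


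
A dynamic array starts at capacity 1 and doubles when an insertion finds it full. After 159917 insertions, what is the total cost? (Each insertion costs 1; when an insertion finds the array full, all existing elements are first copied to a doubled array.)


Insertion cost: 159917 (one per element)
Resizes occur just before inserting elements 2, 3, 5, 9, ...
Elements copied at each resize: 1 + 2 + 4 + 8 + 16 + 32 + 64 + 128 + 256 + 512 + 1024 + 2048 + 4096 + 8192 + 16384 + 32768 + 65536 + 131072
Sum of copies = 262143 (geometric series: 2^k - 1)
Total = 159917 + 262143 = 422060


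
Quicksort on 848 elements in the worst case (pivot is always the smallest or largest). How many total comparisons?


In the worst case, each partition step picks the worst pivot:
  Partition 1: 847 comparisons (n-1 elements to compare)
  Partition 2: 846 comparisons
  Partition 3: 845 comparisons
  Partition 4: 844 comparisons
  Partition 5: 843 comparisons
  ...
  Last partition: 0 comparisons
Total = (n-1) + (n-2) + ... + 1 + 0 = n*(n-1)/2
= 848*847/2 = 359128


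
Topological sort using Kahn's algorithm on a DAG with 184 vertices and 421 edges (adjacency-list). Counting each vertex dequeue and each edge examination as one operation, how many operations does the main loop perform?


Kahn's algorithm:
  1. Compute in-degrees: O(V + E)
  2. Process queue: each vertex dequeued once (O(V))
     each edge examined once (O(E))
Total = V + E = 184 + 421 = 605


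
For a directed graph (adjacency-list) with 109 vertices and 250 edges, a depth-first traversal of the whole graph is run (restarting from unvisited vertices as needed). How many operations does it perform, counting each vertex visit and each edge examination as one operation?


A full DFS traversal visits each vertex once and examines each edge once.
V = 109
E = 250
Sum = 109 + 250 = 359


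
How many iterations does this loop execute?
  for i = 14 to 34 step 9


The loop variable i takes values starting at 14 and increments by 9 each iteration.
Sequence: i = 14, 23, 32
The upper bound 34 is inclusive, so the count is floor((last - first) / step) + 1:
floor((34 - 14) / 9) + 1 = floor(20/9) + 1 = 2 + 1 = 3


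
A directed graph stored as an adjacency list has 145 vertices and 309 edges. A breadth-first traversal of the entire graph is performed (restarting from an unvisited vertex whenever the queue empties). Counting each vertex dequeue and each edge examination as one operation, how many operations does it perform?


A full BFS traversal dequeues each vertex once and examines each edge once.
Vertex visits: 145
Edge visits: 309
V + E = 145 + 309 = 454


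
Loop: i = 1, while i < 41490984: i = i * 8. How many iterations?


i multiplies by 8 each step:
i = 1 -> 8 -> 64 -> 512 -> 4096 -> 32768 -> 262144 -> 2097152 -> 16777216 -> 134217728 (stop)
Iterations = ceil(log_8(41490984)) = 9


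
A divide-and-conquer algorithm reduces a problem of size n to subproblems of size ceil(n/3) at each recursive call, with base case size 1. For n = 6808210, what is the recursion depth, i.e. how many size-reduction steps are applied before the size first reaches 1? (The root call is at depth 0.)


Each step divides the size by 3 (rounding up); after k steps the size is ceil(n/3^k), which equals 1 exactly when 3^k >= n.
So the depth is the smallest k with 3^k >= 6808210, i.e. ceil(log_3(6808210)).
3^14 = 4782969 < 6808210 <= 14348907 = 3^15
Recursion depth = 15


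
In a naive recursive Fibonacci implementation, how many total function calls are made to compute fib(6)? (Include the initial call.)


Let C(m) = total calls to evaluate fib(m). Then C(0)=C(1)=1, and
C(m) = 1 + C(m-1) + C(m-2) for m >= 2.
Build the table (each entry = 1 + previous two):
  C(0) = 1
  C(1) = 1
  C(2) = 1 + 1 + 1 = 3
  C(3) = 1 + 3 + 1 = 5
  C(4) = 1 + 5 + 3 = 9
  C(5) = 1 + 9 + 5 = 15
  C(6) = 1 + 15 + 9 = 25
Total calls for fib(6) = 25


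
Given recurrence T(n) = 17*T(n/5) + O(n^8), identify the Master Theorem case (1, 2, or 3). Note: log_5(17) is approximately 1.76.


Master Theorem parameters: a=17, b=5, c=8
log_b(a) = 1.76
Compare b^c with a: 5^8 = 390625 > 17, so c > log_b(a).
Comparing c=8 vs log_b(a)=1.76:
8 > 1.76 => Case 3
Result: T(n) = O(n^8)
Master Theorem case = 3


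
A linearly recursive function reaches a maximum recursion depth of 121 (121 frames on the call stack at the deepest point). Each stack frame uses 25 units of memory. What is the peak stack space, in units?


Maximum recursion depth = 121 frames
Memory per frame = 25 units
Total stack space = depth * frame_size
= 121 * 25 = 3025


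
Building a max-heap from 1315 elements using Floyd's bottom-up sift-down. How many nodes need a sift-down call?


In a heap of 1315 elements (0-indexed array):
  Last element index: 1314
  Parent of last element: floor((1314 - 1) / 2) = 656
  Internal nodes: indices 0 to 656
  Count = floor(1315/2) = 657


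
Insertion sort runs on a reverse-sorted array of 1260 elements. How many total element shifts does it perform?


Sum of shifts = 1 + 2 + 3 + ... + 1259
= 1260 * 1259 / 2
= 1586340 / 2
= 793170


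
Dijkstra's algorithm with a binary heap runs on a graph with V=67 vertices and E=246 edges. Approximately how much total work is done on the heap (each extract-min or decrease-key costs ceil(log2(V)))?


Dijkstra with a binary heap: each vertex is extracted once, each edge may relax once.
Each heap operation costs O(log V).
V + E = 67 + 246 = 313
ceil(log2(67)) = 7 (since 2^6 = 64 < 67 <= 128 = 2^7)
Total heap work = (V+E) * ceil(log2(V)) = 313 * 7 = 2191


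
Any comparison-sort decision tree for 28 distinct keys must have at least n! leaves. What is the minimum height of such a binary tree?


A binary decision tree of height h has at most 2^h leaves and needs at least n! of them, so h >= ceil(log2(n!)).
Compute 28! as a running product:
  x2 = 2, x3 = 6, x4 = 24, x5 = 120
  x6 = 720, x7 = 5040, x8 = 40320, x9 = 362880
  x10 = 3628800, x11 = 39916800, x12 = 479001600, x13 = 6227020800
  x14 = 87178291200, x15 = 1307674368000, x16 = 20922789888000, x17 = 355687428096000
  x18 = 6402373705728000, x19 = 121645100408832000, x20 = 2432902008176640000, x21 = 51090942171709440000
  x22 = 1124000727777607680000, x23 = 25852016738884976640000, x24 = 620448401733239439360000, x25 = 15511210043330985984000000
  x26 = 403291461126605635584000000, x27 = 10888869450418352160768000000, x28 = 304888344611713860501504000000
28! = 304888344611713860501504000000
Bracket between powers of 2:
  2^97 = 158456325028528675187087900672 < 304888344611713860501504000000 <= 316912650057057350374175801344 = 2^98
So ceil(log2(28!)) = 98


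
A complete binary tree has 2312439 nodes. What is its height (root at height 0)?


In a complete binary tree, level k holds nodes 2^k .. 2^(k+1)-1 (1-indexed).
Height = floor(log2(n)) = floor(log2(2312439)) = 21
Check: 2^21 = 2097152 <= 2312439 < 4194304 = 2^22


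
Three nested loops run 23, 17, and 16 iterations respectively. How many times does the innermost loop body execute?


Loop 1 (outermost): 23 iterations
Loop 2 (middle): 17 iterations per outer
Loop 3 (innermost): 16 iterations per middle
Total = 23 * 17 * 16 = 6256


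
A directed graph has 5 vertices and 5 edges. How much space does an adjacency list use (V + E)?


Adjacency list: one list head per vertex + one entry per edge
Vertex heads: 5
Edge entries: 5
Total = 5 + 5 = 10


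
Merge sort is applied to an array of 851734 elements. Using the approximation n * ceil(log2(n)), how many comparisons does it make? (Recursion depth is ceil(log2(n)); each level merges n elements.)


Merge sort divides the array into halves recursively.
Number of levels = ceil(log2(851734)) = 20
At each level, approximately n = 851734 comparisons are needed for merging.
Total comparisons ~ n * ceil(log2(n)) = 851734 * 20 = 17034680


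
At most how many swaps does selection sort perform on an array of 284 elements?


Each of the 283 passes places one element in its final position.
Pass 1: swap minimum into position 0
Pass 2: swap minimum of remaining into position 1
...
Pass 283: last two elements, one swap
Maximum swaps = 284 - 1 = 283


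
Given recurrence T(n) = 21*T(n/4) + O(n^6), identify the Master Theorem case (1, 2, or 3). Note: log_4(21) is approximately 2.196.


Master Theorem parameters: a=21, b=4, c=6
log_b(a) = 2.196
Compare b^c with a: 4^6 = 4096 > 21, so c > log_b(a).
Comparing c=6 vs log_b(a)=2.196:
6 > 2.196 => Case 3
Result: T(n) = O(n^6)
Master Theorem case = 3


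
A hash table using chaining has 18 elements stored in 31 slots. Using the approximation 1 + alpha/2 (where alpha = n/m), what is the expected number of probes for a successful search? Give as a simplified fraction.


Load factor alpha = n/m = 18/31
Expected probes = 1 + alpha/2 = 1 + 18/(2*31)
= 1 + 18/62
= 62/62 + 18/62
= 80/62
Simplify: 40/31


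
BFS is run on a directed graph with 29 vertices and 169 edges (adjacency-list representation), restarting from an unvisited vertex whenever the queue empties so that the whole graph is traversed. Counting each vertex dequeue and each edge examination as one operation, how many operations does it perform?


A full BFS traversal dequeues each vertex exactly once and examines each directed edge exactly once.
V = 29 (vertex processing cost)
E = 169 (edge examination cost)
Total operations proportional to V + E = 29 + 169 = 198


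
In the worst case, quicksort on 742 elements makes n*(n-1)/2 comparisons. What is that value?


Sum of comparisons per partition:
741 + 740 + ... + 1 + 0
= 742 * (742 - 1) / 2
= 742 * 741 / 2
= 274911


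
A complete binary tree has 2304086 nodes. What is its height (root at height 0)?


In a complete binary tree, level k holds nodes 2^k .. 2^(k+1)-1 (1-indexed).
Height = floor(log2(n)) = floor(log2(2304086)) = 21
Check: 2^21 = 2097152 <= 2304086 < 4194304 = 2^22


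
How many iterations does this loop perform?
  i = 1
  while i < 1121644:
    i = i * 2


The loop variable doubles each iteration:
i = 1 -> 2 -> 4 -> 8 -> 16 -> 32 -> 64 -> 128 -> 256 -> 512 -> 1024 -> 2048 -> 4096 -> 8192 -> 16384 -> 32768 -> 65536 -> 131072 -> 262144 -> 524288 -> 1048576 -> 2097152 (stop, 2097152 >= 1121644)
Number of doublings = ceil(log2(1121644)) = 21


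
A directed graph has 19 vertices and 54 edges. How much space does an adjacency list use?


Adjacency list: one list head per vertex + one entry per edge
Vertex heads: 19
Edge entries: 54
Total = 19 + 54 = 73


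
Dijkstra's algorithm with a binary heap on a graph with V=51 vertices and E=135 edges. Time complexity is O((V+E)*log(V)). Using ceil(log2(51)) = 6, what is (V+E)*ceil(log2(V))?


Dijkstra with a binary heap: each vertex is extracted once, each edge may relax once.
Each heap operation costs O(log V).
V + E = 51 + 135 = 186
ceil(log2(51)) = 6 (since 2^5 = 32 < 51 <= 64 = 2^6)
Total heap work = (V+E) * ceil(log2(V)) = 186 * 6 = 1116


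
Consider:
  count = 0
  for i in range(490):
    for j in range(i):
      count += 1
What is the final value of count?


For each i, the inner loop runs i times:
  i=0: inner runs 0 times
  i=1: inner runs 1 time
  i=2: inner runs 2 times
  i=3: inner runs 3 times
  i=4: inner runs 4 times
  i=5: inner runs 5 times
  i=6: inner runs 6 times
  i=7: inner runs 7 times
  ...
Total = 0 + 1 + 2 + ... + 489 = 490*(490-1)/2 = 119805


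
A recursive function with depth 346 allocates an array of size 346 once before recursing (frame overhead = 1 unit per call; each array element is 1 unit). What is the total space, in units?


Array allocation: 346 units (allocated once)
Stack frames: 346 deep * 1 per frame = 346 units
Total = 346 + 346 = 692


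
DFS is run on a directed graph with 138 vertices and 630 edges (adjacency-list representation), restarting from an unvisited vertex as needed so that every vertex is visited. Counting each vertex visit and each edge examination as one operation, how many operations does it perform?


A full DFS traversal processes each vertex exactly once (push/pop on stack).
Each directed edge is examined once.
V = 138, E = 630
V + E = 768


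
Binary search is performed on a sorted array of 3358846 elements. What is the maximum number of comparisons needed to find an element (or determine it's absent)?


Binary search halves the search space each comparison:
  Step 1: search space = 3358846 -> 1679423
  Step 2: search space = 1679423 -> 839711
  Step 3: search space = 839711 -> 419855
  Step 4: search space = 419855 -> 209927
  Step 5: search space = 209927 -> 104963
  Step 6: search space = 104963 -> 52481
  Step 7: search space = 52481 -> 26240
  Step 8: search space = 26240 -> 13120
  Step 9: search space = 13120 -> 6560
  Step 10: search space = 6560 -> 3280
  Step 11: search space = 3280 -> 1640
  Step 12: search space = 1640 -> 820
  Step 13: search space = 820 -> 410
  Step 14: search space = 410 -> 205
  Step 15: search space = 205 -> 102
  Step 16: search space = 102 -> 51
  Step 17: search space = 51 -> 25
  Step 18: search space = 25 -> 12
  Step 19: search space = 12 -> 6
  Step 20: search space = 6 -> 3
  Step 21: search space = 3 -> 1
  Step 22: search space = 1 (final check)
Maximum comparisons = floor(log2(3358846)) + 1 = 21 + 1 = 22


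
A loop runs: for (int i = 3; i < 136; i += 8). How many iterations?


Loop starts at i = 3, increments by 8, stops when i >= 136.
Number of iterations = ceil((136 - 3) / 8)
= ceil(133 / 8)
= 17


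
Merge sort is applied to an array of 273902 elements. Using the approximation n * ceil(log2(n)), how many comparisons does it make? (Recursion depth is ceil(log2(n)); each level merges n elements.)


Merge sort divides the array into halves recursively.
Number of levels = ceil(log2(273902)) = 19
At each level, approximately n = 273902 comparisons are needed for merging.
Total comparisons ~ n * ceil(log2(n)) = 273902 * 19 = 5204138


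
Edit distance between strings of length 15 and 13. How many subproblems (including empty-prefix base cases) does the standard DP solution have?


The table includes base cases (empty prefixes).
Rows: (m+1) = 16
Columns: (n+1) = 14
Total = 16 * 14 = 224


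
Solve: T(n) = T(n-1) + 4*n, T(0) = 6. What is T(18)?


Expanding the recurrence:
T(18) = T(17) + 4*18
       = T(16) + 4*17 + 4*18
       ...
       = T(0) + 4*(1 + 2 + ... + 18)
       = 6 + 4 * 18*19/2
       = 6 + 4 * 171
       = 6 + 684 = 690


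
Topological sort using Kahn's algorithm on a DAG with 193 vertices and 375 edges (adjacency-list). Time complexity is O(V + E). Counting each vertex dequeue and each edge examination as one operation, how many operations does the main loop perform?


Kahn's algorithm:
  1. Compute in-degrees: O(V + E)
  2. Process queue: each vertex dequeued once (O(V))
     each edge examined once (O(E))
Total = V + E = 193 + 375 = 568


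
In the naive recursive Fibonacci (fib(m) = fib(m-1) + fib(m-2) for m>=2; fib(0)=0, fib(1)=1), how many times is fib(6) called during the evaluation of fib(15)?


Let N(m) = number of times fib(m) is called while evaluating fib(15).
N(15) = 1 (the initial call).
N(14) = 1 (only fib(15) calls it).
For 1 <= m <= 13: fib(m) is called by fib(m+1) and fib(m+2), so
  N(m) = N(m+1) + N(m+2).
fib(0) is called only by fib(2), so N(0) = N(2).
Walk down from m=15:
  N(15)=1, N(14)=1, N(13)=2, N(12)=3, N(11)=5, N(10)=8, N(9)=13, N(8)=21, N(7)=34, N(6)=55
N(6) = 55


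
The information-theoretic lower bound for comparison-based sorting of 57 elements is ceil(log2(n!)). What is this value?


A binary decision tree of height h has at most 2^h leaves and needs at least n! of them, so h >= ceil(log2(n!)).
57! is far too large to multiply out, so use Stirling's series:
  ln(n!) ~ n ln n - n + (1/2) ln(2 pi n) + 1/(12n)  (error below 1/(360 n^3), negligible here)
  ln(57) = 4.0430513
  n ln n = 57 * 4.0430513 = 230.4539
  (1/2) ln(2 pi * 57) = (1/2) ln(358.1416) = 2.9405
  1/(12*57) = 0.0015
  ln(57!) ~ 230.4539 - 57 + 2.9405 + 0.0015 = 176.3959
Convert to base 2: log2(57!) = 176.3959 / ln 2 = 176.3959 / 0.69314718 = 254.4855
ceil(254.4855) = 255


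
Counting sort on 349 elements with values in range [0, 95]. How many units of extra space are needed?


Output array size: 349 (to store sorted result)
Count array size: 96 (one slot per possible value, range 0 to 95)
Total extra space = 349 + 96 = 445


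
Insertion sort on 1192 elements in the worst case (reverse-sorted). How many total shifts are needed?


In the worst case (reverse-sorted), each element shifts past all previous:
  Element 1: 1 shifts
  Element 2: 2 shifts
  Element 3: 3 shifts
  Element 4: 4 shifts
  Element 5: 5 shifts
  ...
  Element 1191: 1191 shifts
Total = 1 + 2 + ... + 1191
= 1192*(1192-1)/2 = 709836


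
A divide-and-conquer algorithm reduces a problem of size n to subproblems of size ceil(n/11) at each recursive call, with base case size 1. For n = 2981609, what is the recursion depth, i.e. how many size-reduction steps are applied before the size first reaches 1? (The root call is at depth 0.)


Each step divides the size by 11 (rounding up); after k steps the size is ceil(n/11^k), which equals 1 exactly when 11^k >= n.
So the depth is the smallest k with 11^k >= 2981609, i.e. ceil(log_11(2981609)).
11^6 = 1771561 < 2981609 <= 19487171 = 11^7
Recursion depth = 7


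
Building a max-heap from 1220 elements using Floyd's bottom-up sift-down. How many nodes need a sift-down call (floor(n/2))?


In a heap of 1220 elements (0-indexed array):
  Last element index: 1219
  Parent of last element: floor((1219 - 1) / 2) = 609
  Internal nodes: indices 0 to 609
  Count = floor(1220/2) = 610


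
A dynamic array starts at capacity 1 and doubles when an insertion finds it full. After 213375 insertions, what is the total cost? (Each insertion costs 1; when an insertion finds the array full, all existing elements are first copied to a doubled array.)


Insertion cost: 213375 (one per element)
Resizes occur just before inserting elements 2, 3, 5, 9, ...
Elements copied at each resize: 1 + 2 + 4 + 8 + 16 + 32 + 64 + 128 + 256 + 512 + 1024 + 2048 + 4096 + 8192 + 16384 + 32768 + 65536 + 131072
Sum of copies = 262143 (geometric series: 2^k - 1)
Total = 213375 + 262143 = 475518


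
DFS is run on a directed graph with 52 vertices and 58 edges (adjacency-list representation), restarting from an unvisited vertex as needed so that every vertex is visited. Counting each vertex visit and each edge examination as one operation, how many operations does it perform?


A full DFS traversal processes each vertex exactly once (push/pop on stack).
Each directed edge is examined once.
V = 52, E = 58
V + E = 110


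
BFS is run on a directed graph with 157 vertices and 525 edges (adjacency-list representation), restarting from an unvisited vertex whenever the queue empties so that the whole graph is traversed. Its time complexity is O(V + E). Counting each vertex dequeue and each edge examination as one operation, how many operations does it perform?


A full BFS traversal dequeues each vertex exactly once and examines each directed edge exactly once.
V = 157 (vertex processing cost)
E = 525 (edge examination cost)
Total operations proportional to V + E = 157 + 525 = 682


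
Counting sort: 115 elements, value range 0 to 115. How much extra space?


n = 115 (output array)
k = 116 (count array for 116 distinct values)
Extra space = 115 + 116 = 231


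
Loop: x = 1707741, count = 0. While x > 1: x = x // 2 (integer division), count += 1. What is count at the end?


The variable x halves each step:
x = 1707741 -> 853870 -> 426935 -> 213467 -> 106733 -> 53366 -> 26683 -> 13341 -> 6670 -> 3335 -> 1667 -> 833 -> 416 -> 208 -> 104 -> 52 -> 26 -> 13 -> 6 -> 3 -> 1
Number of halvings = floor(log2(1707741)) = 20


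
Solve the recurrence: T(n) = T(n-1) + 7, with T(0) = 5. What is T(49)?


Unrolling the recurrence:
T(49) = T(48) + 7
       = T(47) + 7 + 7
       = T(46) + 7*3
       ...
       = T(0) + 7*49
       = 5 + 343 = 348


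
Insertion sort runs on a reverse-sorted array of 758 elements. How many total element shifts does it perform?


Sum of shifts = 1 + 2 + 3 + ... + 757
= 758 * 757 / 2
= 573806 / 2
= 286903


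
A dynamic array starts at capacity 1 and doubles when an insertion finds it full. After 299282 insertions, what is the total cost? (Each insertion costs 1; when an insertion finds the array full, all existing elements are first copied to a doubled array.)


Insertion cost: 299282 (one per element)
Resizes occur just before inserting elements 2, 3, 5, 9, ...
Elements copied at each resize: 1 + 2 + 4 + 8 + 16 + 32 + 64 + 128 + 256 + 512 + 1024 + 2048 + 4096 + 8192 + 16384 + 32768 + 65536 + 131072 + 262144
Sum of copies = 524287 (geometric series: 2^k - 1)
Total = 299282 + 524287 = 823569


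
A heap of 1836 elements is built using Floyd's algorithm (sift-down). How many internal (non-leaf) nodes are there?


Leaf nodes occupy roughly half the array.
Sift-down is called for each internal node, starting from the last one.
Internal nodes = floor(n/2) = floor(1836/2) = 918


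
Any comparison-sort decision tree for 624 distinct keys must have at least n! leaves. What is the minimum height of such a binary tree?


A binary decision tree of height h has at most 2^h leaves and needs at least n! of them, so h >= ceil(log2(n!)).
624! is far too large to multiply out, so use Stirling's series:
  ln(n!) ~ n ln n - n + (1/2) ln(2 pi n) + 1/(12n)  (error below 1/(360 n^3), negligible here)
  ln(624) = 6.4361504
  n ln n = 624 * 6.4361504 = 4016.1578
  (1/2) ln(2 pi * 624) = (1/2) ln(3920.7076) = 4.1370
  1/(12*624) = 0.0001
  ln(624!) ~ 4016.1578 - 624 + 4.1370 + 0.0001 = 3396.2949
Convert to base 2: log2(624!) = 3396.2949 / ln 2 = 3396.2949 / 0.69314718 = 4899.8178
ceil(4899.8178) = 4900


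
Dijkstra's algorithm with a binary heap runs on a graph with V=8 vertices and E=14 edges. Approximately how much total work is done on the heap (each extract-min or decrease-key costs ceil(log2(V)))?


Dijkstra with a binary heap: each vertex is extracted once, each edge may relax once.
Each heap operation costs O(log V).
V + E = 8 + 14 = 22
ceil(log2(8)) = 3 (since 2^2 = 4 < 8 <= 8 = 2^3)
Total heap work = (V+E) * ceil(log2(V)) = 22 * 3 = 66


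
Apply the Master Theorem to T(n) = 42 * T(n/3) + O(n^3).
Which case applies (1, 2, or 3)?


The Master Theorem: T(n) = a*T(n/b) + O(n^c)
  a = 42, b = 3, c = 3
log_b(a) = log_3(42) ~ 3.402
Compare b^c with a: 3^3 = 27 < 42, so c < log_b(a).
Since c < log_b(a), Case 1 applies.
T(n) = O(n^(log_3 42)) ~ O(n^3.402)
Master Theorem case = 1


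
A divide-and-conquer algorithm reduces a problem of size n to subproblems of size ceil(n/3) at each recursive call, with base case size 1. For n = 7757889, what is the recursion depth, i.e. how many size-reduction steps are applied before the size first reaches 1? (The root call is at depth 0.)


Each step divides the size by 3 (rounding up); after k steps the size is ceil(n/3^k), which equals 1 exactly when 3^k >= n.
So the depth is the smallest k with 3^k >= 7757889, i.e. ceil(log_3(7757889)).
3^14 = 4782969 < 7757889 <= 14348907 = 3^15
Recursion depth = 15


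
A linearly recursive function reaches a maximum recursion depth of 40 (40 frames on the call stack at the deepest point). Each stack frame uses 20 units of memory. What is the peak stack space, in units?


Maximum recursion depth = 40 frames
Memory per frame = 20 units
Total stack space = depth * frame_size
= 40 * 20 = 800


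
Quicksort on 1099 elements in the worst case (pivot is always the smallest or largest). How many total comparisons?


In the worst case, each partition step picks the worst pivot:
  Partition 1: 1098 comparisons (n-1 elements to compare)
  Partition 2: 1097 comparisons
  Partition 3: 1096 comparisons
  Partition 4: 1095 comparisons
  Partition 5: 1094 comparisons
  ...
  Last partition: 0 comparisons
Total = (n-1) + (n-2) + ... + 1 + 0 = n*(n-1)/2
= 1099*1098/2 = 603351


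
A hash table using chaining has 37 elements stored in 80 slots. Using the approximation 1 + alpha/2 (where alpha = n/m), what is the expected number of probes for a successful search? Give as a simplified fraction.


Load factor alpha = n/m = 37/80
Expected probes = 1 + alpha/2 = 1 + 37/(2*80)
= 1 + 37/160
= 160/160 + 37/160
= 197/160


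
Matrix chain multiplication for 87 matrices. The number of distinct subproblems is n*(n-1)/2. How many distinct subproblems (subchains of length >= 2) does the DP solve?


Subproblems are indexed by (i, j) where i < j.
Number of such pairs = n*(n-1)/2
= 87 * 86 / 2
= 3741


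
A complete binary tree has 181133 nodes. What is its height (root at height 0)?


In a complete binary tree, level k holds nodes 2^k .. 2^(k+1)-1 (1-indexed).
Height = floor(log2(n)) = floor(log2(181133)) = 17
Check: 2^17 = 131072 <= 181133 < 262144 = 2^18


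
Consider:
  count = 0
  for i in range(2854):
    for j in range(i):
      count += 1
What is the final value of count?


For each i, the inner loop runs i times:
  i=0: inner runs 0 times
  i=1: inner runs 1 time
  i=2: inner runs 2 times
  i=3: inner runs 3 times
  i=4: inner runs 4 times
  i=5: inner runs 5 times
  i=6: inner runs 6 times
  i=7: inner runs 7 times
  ...
Total = 0 + 1 + 2 + ... + 2853 = 2854*(2854-1)/2 = 4071231


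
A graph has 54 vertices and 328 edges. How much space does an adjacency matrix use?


Adjacency matrix: V x V grid of entries
Space = V^2 = 54^2 = 54 * 54 = 2916


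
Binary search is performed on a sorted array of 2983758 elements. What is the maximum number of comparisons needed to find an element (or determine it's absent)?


Binary search halves the search space each comparison:
  Step 1: search space = 2983758 -> 1491879
  Step 2: search space = 1491879 -> 745939
  Step 3: search space = 745939 -> 372969
  Step 4: search space = 372969 -> 186484
  Step 5: search space = 186484 -> 93242
  Step 6: search space = 93242 -> 46621
  Step 7: search space = 46621 -> 23310
  Step 8: search space = 23310 -> 11655
  Step 9: search space = 11655 -> 5827
  Step 10: search space = 5827 -> 2913
  Step 11: search space = 2913 -> 1456
  Step 12: search space = 1456 -> 728
  Step 13: search space = 728 -> 364
  Step 14: search space = 364 -> 182
  Step 15: search space = 182 -> 91
  Step 16: search space = 91 -> 45
  Step 17: search space = 45 -> 22
  Step 18: search space = 22 -> 11
  Step 19: search space = 11 -> 5
  Step 20: search space = 5 -> 2
  Step 21: search space = 2 -> 1
  Step 22: search space = 1 (final check)
Maximum comparisons = floor(log2(2983758)) + 1 = 21 + 1 = 22


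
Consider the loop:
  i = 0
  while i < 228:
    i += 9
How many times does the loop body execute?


Starting at i = 0, each iteration adds 9.
Iterations until i >= 228:
  Iteration 1: i = 0 -> i = 9
  Iteration 2: i = 9 -> i = 18
  Iteration 3: i = 18 -> i = 27
  Iteration 4: i = 27 -> i = 36
  Iteration 5: i = 36 -> i = 45
  Iteration 6: i = 45 -> i = 54
  Iteration 7: i = 54 -> i = 63
  Iteration 8: i = 63 -> i = 72
  ... continuing ...
Total iterations = ceil(228/9) = 26


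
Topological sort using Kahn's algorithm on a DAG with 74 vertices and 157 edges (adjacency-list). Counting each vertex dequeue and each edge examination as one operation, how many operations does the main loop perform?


Kahn's algorithm:
  1. Compute in-degrees: O(V + E)
  2. Process queue: each vertex dequeued once (O(V))
     each edge examined once (O(E))
Total = V + E = 74 + 157 = 231


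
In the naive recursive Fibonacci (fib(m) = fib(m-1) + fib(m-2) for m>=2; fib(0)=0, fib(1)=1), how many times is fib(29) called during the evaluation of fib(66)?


Let N(m) = number of times fib(m) is called while evaluating fib(66).
N(66) = 1 (the initial call).
N(65) = 1 (only fib(66) calls it).
For 1 <= m <= 64: fib(m) is called by fib(m+1) and fib(m+2), so
  N(m) = N(m+1) + N(m+2).
fib(0) is called only by fib(2), so N(0) = N(2).
Walk down from m=66:
  N(66)=1, N(65)=1, N(64)=2, N(63)=3, N(62)=5, N(61)=8, N(60)=13, N(59)=21, N(58)=34, N(57)=55, N(56)=89, N(55)=144, N(54)=233, N(53)=377, N(52)=610, N(51)=987, N(50)=1597, N(49)=2584, N(48)=4181, N(47)=6765, N(46)=10946, N(45)=17711, N(44)=28657, N(43)=46368, N(42)=75025, N(41)=121393, N(40)=196418, N(39)=317811, N(38)=514229, N(37)=832040, N(36)=1346269, N(35)=2178309, N(34)=3524578, N(33)=5702887, N(32)=9227465, N(31)=14930352, N(30)=24157817, N(29)=39088169
N(29) = 39088169
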